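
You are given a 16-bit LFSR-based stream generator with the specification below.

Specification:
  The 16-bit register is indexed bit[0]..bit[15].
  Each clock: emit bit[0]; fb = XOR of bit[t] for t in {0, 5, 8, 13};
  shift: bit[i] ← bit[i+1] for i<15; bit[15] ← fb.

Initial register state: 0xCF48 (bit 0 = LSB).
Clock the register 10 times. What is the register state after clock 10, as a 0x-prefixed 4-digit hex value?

0x78F3

reg_0 = 0xCF48
clock 1: out=0, reg = 0xE7A4
clock 2: out=0, reg = 0xF3D2
clock 3: out=0, reg = 0x79E9
clock 4: out=1, reg = 0x3CF4
clock 5: out=0, reg = 0x1E7A
clock 6: out=0, reg = 0x8F3D
clock 7: out=1, reg = 0xC79E
clock 8: out=0, reg = 0xE3CF
clock 9: out=1, reg = 0xF1E7
clock 10: out=1, reg = 0x78F3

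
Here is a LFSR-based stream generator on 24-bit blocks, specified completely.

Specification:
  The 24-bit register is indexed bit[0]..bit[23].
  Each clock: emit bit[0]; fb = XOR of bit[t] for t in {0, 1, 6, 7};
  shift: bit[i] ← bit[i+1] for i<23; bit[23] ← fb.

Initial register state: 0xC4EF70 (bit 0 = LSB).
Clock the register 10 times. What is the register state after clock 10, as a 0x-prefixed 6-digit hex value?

reg_0 = 0xC4EF70
clock 1: out=0, reg = 0xE277B8
clock 2: out=0, reg = 0xF13BDC
clock 3: out=0, reg = 0x789DEE
clock 4: out=0, reg = 0xBC4EF7
clock 5: out=1, reg = 0x5E277B
clock 6: out=1, reg = 0xAF13BD
clock 7: out=1, reg = 0x5789DE
clock 8: out=0, reg = 0xABC4EF
clock 9: out=1, reg = 0x55E277
clock 10: out=1, reg = 0xAAF13B

0xAAF13B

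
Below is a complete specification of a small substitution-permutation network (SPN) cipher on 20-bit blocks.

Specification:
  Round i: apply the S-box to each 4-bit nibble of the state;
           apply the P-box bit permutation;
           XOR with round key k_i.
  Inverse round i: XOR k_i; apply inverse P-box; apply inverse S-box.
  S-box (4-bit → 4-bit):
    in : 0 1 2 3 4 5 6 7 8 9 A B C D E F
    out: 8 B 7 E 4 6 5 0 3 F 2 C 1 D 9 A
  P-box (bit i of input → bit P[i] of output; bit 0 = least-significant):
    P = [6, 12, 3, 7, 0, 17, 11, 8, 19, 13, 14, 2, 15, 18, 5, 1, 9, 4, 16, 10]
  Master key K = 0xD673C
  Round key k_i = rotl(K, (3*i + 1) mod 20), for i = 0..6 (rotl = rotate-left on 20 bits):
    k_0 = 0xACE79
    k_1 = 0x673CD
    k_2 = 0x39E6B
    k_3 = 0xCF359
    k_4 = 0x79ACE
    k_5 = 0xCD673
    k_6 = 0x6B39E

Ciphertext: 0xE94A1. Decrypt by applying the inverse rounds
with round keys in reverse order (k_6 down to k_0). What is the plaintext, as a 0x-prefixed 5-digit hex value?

0x9F61F

s_0 = ciphertext = 0xE94A1
s_1 = InvRound(s_0, k_6) = 0x1B1E4
s_2 = InvRound(s_1, k_5) = 0x9F9E0
s_3 = InvRound(s_2, k_4) = 0xC39F4
s_4 = InvRound(s_3, k_3) = 0xC6B6B
s_5 = InvRound(s_4, k_2) = 0xB82FA
s_6 = InvRound(s_5, k_1) = 0x599EA
s_7 = InvRound(s_6, k_0) = 0x9F61F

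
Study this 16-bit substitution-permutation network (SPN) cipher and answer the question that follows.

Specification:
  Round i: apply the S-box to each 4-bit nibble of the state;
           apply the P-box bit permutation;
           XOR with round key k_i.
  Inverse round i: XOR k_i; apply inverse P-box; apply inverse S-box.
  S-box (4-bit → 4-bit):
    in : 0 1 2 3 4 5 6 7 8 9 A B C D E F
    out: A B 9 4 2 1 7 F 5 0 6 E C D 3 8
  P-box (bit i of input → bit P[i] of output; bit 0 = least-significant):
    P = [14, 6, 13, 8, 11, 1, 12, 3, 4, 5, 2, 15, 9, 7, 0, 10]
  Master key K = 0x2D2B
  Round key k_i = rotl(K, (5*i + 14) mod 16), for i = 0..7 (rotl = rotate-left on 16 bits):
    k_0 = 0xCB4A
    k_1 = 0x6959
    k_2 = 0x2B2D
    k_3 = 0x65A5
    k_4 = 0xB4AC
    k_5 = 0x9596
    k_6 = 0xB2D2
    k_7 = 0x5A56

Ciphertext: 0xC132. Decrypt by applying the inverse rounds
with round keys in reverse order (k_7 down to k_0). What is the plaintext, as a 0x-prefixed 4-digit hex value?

s_0 = ciphertext = 0xC132
s_1 = InvRound(s_0, k_7) = 0x5B80
s_2 = InvRound(s_1, k_6) = 0x92E7
s_3 = InvRound(s_2, k_5) = 0xDE90
s_4 = InvRound(s_3, k_4) = 0x5628
s_5 = InvRound(s_4, k_3) = 0x63CC
s_6 = InvRound(s_5, k_2) = 0xA45E
s_7 = InvRound(s_6, k_1) = 0xCCE2
s_8 = InvRound(s_7, k_0) = 0x14FF

0x14FF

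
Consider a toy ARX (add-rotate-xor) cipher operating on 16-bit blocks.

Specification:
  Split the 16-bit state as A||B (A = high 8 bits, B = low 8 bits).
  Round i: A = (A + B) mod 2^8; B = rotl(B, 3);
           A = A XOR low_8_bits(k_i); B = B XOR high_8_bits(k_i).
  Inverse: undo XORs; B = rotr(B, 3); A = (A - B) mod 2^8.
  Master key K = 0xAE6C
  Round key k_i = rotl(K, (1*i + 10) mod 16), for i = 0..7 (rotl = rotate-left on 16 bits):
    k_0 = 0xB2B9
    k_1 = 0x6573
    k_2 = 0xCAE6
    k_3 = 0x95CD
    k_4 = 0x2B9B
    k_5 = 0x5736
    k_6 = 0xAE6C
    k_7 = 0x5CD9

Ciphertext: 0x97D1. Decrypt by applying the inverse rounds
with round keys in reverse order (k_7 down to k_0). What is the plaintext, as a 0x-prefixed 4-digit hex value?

0xDC84

s_0 = ciphertext = 0x97D1
s_1 = InvRound(s_0, k_7) = 0x9DB1
s_2 = InvRound(s_1, k_6) = 0x0EE3
s_3 = InvRound(s_2, k_5) = 0xA296
s_4 = InvRound(s_3, k_4) = 0x82B7
s_5 = InvRound(s_4, k_3) = 0x0B44
s_6 = InvRound(s_5, k_2) = 0x1CD1
s_7 = InvRound(s_6, k_1) = 0xD996
s_8 = InvRound(s_7, k_0) = 0xDC84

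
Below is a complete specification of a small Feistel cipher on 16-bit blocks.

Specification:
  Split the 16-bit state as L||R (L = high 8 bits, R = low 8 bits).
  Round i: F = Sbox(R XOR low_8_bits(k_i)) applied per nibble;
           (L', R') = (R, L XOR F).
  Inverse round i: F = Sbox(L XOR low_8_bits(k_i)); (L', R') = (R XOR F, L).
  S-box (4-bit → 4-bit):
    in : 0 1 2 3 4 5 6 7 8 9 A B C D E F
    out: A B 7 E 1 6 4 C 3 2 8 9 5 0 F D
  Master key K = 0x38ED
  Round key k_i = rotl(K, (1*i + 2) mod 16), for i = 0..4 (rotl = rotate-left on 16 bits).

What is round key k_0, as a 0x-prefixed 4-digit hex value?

0xE3B4

K = 0x38ED
k_0 = rotl(K, (1*0+2) mod 16) = rotl(K, 2) = 0xE3B4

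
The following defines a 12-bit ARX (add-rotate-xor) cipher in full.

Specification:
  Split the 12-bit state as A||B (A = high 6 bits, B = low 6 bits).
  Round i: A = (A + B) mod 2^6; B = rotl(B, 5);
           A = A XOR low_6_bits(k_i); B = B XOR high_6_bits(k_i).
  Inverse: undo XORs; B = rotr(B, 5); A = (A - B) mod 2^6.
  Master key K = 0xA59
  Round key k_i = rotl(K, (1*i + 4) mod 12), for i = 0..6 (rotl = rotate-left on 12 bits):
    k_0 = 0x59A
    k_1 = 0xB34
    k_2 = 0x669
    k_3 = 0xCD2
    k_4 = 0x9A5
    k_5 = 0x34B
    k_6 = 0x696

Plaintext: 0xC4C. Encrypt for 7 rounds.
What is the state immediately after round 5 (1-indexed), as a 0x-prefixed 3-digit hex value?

s_0 = plaintext = 0xC4C
s_1 = Round(s_0, k_0) = 0x9D0
s_2 = Round(s_1, k_1) = 0x0E4
s_3 = Round(s_2, k_2) = 0x38B
s_4 = Round(s_3, k_3) = 0x2D6
s_5 = Round(s_4, k_4) = 0x12D
s_6 = Round(s_5, k_5) = 0xEBB
s_7 = Round(s_6, k_6) = 0x8E7

0x12D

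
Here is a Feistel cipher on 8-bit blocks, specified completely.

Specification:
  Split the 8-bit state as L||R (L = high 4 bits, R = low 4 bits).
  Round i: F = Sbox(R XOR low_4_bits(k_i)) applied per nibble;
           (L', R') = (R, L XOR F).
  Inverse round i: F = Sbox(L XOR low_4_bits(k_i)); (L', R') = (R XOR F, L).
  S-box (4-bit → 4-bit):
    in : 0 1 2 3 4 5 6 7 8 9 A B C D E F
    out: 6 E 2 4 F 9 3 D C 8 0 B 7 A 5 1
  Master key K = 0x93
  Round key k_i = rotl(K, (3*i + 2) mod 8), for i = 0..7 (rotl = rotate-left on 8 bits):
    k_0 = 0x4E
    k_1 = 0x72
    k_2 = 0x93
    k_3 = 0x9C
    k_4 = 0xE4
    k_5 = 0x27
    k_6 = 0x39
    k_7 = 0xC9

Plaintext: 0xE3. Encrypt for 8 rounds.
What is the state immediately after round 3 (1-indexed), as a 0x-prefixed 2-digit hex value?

s_0 = plaintext = 0xE3
s_1 = Round(s_0, k_0) = 0x34
s_2 = Round(s_1, k_1) = 0x40
s_3 = Round(s_2, k_2) = 0x00
s_4 = Round(s_3, k_3) = 0x07
s_5 = Round(s_4, k_4) = 0x74
s_6 = Round(s_5, k_5) = 0x43
s_7 = Round(s_6, k_6) = 0x34
s_8 = Round(s_7, k_7) = 0x49

0x00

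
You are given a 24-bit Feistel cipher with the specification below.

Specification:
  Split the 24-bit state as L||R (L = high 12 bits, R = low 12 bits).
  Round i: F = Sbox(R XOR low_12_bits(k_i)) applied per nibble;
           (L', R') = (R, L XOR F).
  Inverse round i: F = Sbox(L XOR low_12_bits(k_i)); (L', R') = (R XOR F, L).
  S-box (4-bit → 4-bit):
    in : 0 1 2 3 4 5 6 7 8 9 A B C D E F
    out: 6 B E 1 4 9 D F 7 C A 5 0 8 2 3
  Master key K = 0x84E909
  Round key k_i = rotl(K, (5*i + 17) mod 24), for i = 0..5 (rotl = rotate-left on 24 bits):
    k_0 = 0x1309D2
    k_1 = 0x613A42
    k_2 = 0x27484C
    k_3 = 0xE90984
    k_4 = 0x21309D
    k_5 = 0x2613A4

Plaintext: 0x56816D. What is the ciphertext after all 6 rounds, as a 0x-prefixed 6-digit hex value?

0xA02623

s_0 = plaintext = 0x56816D
s_1 = Round(s_0, k_0) = 0x16D23B
s_2 = Round(s_1, k_1) = 0x23B691
s_3 = Round(s_2, k_2) = 0x6910B3
s_4 = Round(s_3, k_3) = 0x0B3A8E
s_5 = Round(s_4, k_4) = 0xA8EA02
s_6 = Round(s_5, k_5) = 0xA02623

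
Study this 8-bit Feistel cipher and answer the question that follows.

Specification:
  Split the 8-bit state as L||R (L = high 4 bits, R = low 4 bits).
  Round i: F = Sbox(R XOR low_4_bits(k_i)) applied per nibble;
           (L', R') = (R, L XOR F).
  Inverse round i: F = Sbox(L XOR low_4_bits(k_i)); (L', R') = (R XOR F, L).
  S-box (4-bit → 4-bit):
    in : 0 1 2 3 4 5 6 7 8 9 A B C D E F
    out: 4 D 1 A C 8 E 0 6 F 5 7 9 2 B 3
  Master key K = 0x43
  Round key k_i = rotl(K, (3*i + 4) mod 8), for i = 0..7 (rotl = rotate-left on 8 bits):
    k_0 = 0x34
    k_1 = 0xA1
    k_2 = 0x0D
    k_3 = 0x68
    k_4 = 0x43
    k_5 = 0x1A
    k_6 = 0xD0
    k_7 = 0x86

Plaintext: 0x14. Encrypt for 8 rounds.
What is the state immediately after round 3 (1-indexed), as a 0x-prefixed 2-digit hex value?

s_0 = plaintext = 0x14
s_1 = Round(s_0, k_0) = 0x45
s_2 = Round(s_1, k_1) = 0x58
s_3 = Round(s_2, k_2) = 0x8D
s_4 = Round(s_3, k_3) = 0xD0
s_5 = Round(s_4, k_4) = 0x07
s_6 = Round(s_5, k_5) = 0x72
s_7 = Round(s_6, k_6) = 0x26
s_8 = Round(s_7, k_7) = 0x66

0x8D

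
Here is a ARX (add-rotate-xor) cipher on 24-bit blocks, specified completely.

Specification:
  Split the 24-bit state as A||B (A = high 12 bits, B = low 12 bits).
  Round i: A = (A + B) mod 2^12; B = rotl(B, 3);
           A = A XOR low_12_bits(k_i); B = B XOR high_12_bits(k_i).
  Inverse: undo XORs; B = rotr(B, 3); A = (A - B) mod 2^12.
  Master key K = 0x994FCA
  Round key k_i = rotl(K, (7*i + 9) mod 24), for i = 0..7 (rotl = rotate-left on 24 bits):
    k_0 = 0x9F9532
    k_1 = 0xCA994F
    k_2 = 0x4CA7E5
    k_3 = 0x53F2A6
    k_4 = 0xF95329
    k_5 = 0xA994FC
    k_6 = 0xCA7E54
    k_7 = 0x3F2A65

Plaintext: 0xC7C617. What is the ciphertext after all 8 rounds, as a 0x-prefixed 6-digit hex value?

s_0 = plaintext = 0xC7C617
s_1 = Round(s_0, k_0) = 0x7A1942
s_2 = Round(s_1, k_1) = 0x9AC6BD
s_3 = Round(s_2, k_2) = 0x78C121
s_4 = Round(s_3, k_3) = 0xA0BC37
s_5 = Round(s_4, k_4) = 0x56BE2B
s_6 = Round(s_5, k_5) = 0x76ABC6
s_7 = Round(s_6, k_6) = 0xD64292
s_8 = Round(s_7, k_7) = 0x593763

0x593763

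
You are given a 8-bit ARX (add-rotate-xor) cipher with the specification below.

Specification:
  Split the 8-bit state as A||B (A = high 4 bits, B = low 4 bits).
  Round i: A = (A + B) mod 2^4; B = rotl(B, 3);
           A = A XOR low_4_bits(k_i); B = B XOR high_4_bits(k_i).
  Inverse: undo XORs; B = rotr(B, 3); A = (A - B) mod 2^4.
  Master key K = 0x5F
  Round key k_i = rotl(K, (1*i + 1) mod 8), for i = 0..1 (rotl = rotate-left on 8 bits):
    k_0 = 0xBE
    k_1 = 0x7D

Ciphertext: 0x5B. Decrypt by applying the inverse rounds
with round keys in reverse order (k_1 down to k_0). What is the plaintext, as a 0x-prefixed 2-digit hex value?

0xD4

s_0 = ciphertext = 0x5B
s_1 = InvRound(s_0, k_1) = 0xF9
s_2 = InvRound(s_1, k_0) = 0xD4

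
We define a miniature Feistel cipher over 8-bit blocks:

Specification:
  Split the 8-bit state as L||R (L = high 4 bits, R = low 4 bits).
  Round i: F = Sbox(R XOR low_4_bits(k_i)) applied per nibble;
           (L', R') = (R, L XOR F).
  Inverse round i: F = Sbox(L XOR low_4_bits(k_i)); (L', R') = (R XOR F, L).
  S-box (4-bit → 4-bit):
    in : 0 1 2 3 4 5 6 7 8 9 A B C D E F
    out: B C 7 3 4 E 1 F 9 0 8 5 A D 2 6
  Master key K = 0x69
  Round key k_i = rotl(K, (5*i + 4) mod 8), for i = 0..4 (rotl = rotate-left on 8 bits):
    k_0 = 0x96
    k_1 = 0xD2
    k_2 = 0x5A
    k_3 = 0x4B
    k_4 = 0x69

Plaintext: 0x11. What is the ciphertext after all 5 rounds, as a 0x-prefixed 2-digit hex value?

s_0 = plaintext = 0x11
s_1 = Round(s_0, k_0) = 0x1E
s_2 = Round(s_1, k_1) = 0xEB
s_3 = Round(s_2, k_2) = 0xB2
s_4 = Round(s_3, k_3) = 0x2B
s_5 = Round(s_4, k_4) = 0xB5

0xB5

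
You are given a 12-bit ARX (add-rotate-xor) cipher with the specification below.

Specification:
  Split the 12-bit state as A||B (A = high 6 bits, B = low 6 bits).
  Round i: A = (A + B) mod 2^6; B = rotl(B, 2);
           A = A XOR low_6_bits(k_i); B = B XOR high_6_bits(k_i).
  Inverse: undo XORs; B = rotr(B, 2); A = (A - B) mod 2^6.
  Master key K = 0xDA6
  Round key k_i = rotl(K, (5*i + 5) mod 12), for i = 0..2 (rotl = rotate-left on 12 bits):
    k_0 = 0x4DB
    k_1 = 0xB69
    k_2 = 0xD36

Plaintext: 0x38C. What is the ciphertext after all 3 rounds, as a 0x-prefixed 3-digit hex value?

0x1BA

s_0 = plaintext = 0x38C
s_1 = Round(s_0, k_0) = 0x063
s_2 = Round(s_1, k_1) = 0x363
s_3 = Round(s_2, k_2) = 0x1BA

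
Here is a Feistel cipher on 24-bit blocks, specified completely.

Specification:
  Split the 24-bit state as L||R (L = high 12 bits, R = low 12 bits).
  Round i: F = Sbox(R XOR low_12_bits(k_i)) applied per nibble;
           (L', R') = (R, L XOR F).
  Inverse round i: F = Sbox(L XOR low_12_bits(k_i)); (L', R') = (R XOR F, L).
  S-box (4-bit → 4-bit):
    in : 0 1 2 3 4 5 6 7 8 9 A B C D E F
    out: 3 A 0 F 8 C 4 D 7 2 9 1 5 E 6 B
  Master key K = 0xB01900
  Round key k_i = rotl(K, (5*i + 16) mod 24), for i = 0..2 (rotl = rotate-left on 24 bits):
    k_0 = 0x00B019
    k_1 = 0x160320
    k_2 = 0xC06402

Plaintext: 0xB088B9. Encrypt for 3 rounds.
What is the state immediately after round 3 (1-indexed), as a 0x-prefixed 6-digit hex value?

s_0 = plaintext = 0xB088B9
s_1 = Round(s_0, k_0) = 0x8B9C9B
s_2 = Round(s_1, k_1) = 0xC9B3A8
s_3 = Round(s_2, k_2) = 0x3A8102

0x3A8102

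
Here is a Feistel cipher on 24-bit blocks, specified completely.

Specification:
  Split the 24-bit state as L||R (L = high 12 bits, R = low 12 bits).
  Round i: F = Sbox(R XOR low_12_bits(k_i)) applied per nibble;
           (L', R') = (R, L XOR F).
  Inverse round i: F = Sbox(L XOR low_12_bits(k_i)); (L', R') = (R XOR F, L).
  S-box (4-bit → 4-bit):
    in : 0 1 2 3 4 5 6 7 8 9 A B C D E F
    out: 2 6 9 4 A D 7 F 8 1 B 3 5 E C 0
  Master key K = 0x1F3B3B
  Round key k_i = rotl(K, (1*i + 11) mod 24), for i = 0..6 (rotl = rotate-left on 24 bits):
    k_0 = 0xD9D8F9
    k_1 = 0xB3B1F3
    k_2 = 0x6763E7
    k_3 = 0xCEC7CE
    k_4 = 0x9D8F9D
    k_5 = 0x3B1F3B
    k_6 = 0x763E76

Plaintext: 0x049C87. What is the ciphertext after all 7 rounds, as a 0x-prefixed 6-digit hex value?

s_0 = plaintext = 0x049C87
s_1 = Round(s_0, k_0) = 0xC87AB5
s_2 = Round(s_1, k_1) = 0xAB5F20
s_3 = Round(s_2, k_2) = 0xF20FEA
s_4 = Round(s_3, k_3) = 0xFEA7BA
s_5 = Round(s_4, k_4) = 0x7BA775
s_6 = Round(s_5, k_5) = 0x775F16
s_7 = Round(s_6, k_6) = 0xF16107

0xF16107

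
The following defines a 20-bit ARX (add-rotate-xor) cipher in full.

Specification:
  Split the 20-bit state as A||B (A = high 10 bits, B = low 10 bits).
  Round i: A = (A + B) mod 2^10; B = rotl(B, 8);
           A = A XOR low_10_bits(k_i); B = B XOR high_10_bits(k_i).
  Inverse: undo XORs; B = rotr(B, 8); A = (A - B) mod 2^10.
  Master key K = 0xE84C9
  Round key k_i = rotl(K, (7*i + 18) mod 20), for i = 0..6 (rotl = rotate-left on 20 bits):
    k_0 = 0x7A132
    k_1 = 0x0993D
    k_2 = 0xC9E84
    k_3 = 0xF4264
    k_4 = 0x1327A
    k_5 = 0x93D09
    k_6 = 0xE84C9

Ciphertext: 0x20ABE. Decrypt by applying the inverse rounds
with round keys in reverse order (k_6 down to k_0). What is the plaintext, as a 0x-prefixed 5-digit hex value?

0x80041

s_0 = ciphertext = 0x20ABE
s_1 = InvRound(s_0, k_6) = 0xF387D
s_2 = InvRound(s_1, k_5) = 0x7F4CA
s_3 = InvRound(s_2, k_4) = 0x5BE18
s_4 = InvRound(s_3, k_3) = 0xFAB21
s_5 = InvRound(s_4, k_2) = 0x55818
s_6 = InvRound(s_5, k_1) = 0xDCCF8
s_7 = InvRound(s_6, k_0) = 0x80041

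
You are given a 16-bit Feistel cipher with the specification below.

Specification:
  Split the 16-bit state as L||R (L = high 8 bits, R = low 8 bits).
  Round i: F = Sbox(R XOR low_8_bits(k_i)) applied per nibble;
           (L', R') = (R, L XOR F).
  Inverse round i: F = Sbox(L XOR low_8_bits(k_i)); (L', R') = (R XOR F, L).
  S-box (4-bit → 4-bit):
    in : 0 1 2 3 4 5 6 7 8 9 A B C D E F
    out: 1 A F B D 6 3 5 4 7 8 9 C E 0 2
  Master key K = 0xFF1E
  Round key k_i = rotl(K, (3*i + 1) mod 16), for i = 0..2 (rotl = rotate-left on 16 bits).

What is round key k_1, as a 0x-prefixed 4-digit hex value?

K = 0xFF1E
k_0 = rotl(K, (3*0+1) mod 16) = rotl(K, 1) = 0xFE3D
k_1 = rotl(K, (3*1+1) mod 16) = rotl(K, 4) = 0xF1EF

0xF1EF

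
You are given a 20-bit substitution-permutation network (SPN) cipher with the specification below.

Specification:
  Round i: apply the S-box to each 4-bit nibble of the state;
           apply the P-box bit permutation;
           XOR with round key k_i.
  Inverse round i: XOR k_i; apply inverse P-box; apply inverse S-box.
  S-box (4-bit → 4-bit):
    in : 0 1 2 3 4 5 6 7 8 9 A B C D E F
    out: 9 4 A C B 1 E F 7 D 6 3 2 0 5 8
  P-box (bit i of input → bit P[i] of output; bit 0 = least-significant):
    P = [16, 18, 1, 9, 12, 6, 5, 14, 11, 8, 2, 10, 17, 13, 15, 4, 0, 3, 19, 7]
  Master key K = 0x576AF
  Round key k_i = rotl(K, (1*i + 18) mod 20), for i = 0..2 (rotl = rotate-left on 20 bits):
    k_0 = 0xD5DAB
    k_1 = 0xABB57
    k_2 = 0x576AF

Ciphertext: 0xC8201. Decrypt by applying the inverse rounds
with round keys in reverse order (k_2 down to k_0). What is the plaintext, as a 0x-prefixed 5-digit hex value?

s_0 = ciphertext = 0xC8201
s_1 = InvRound(s_0, k_2) = 0x6A39E
s_2 = InvRound(s_1, k_1) = 0x7D5BC
s_3 = InvRound(s_2, k_0) = 0xE9ED1

0xE9ED1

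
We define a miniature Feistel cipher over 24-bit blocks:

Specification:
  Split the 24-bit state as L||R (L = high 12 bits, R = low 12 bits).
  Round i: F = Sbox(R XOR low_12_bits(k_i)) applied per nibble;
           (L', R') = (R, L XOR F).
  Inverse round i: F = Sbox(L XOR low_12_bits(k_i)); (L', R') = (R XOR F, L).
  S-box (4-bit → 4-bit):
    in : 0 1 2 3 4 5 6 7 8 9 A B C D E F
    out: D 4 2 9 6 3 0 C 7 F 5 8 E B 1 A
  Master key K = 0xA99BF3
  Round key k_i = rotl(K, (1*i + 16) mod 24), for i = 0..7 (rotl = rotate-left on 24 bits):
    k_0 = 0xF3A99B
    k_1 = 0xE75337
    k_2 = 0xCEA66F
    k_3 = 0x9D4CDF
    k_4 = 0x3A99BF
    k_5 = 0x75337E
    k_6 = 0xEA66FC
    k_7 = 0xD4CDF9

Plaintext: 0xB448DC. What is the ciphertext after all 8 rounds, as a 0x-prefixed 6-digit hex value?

s_0 = plaintext = 0xB448DC
s_1 = Round(s_0, k_0) = 0x8DCF28
s_2 = Round(s_1, k_1) = 0xF28696
s_3 = Round(s_2, k_2) = 0x696287
s_4 = Round(s_3, k_3) = 0x2877A1
s_5 = Round(s_4, k_4) = 0x7A13C6
s_6 = Round(s_5, k_5) = 0x3C6A26
s_7 = Round(s_6, k_6) = 0xA26D73
s_8 = Round(s_7, k_7) = 0xD73753

0xD73753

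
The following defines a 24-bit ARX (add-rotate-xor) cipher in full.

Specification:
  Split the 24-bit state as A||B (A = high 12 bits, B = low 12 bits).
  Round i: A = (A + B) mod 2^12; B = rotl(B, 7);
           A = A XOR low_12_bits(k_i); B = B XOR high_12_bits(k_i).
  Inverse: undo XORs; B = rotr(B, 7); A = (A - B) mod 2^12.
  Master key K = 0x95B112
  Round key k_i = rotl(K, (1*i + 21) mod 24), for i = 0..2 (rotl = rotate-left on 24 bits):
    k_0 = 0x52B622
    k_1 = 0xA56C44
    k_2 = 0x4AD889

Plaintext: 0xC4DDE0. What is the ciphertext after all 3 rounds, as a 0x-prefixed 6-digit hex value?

0xD1AAEE

s_0 = plaintext = 0xC4DDE0
s_1 = Round(s_0, k_0) = 0xC0F544
s_2 = Round(s_1, k_1) = 0xD1787C
s_3 = Round(s_2, k_2) = 0xD1AAEE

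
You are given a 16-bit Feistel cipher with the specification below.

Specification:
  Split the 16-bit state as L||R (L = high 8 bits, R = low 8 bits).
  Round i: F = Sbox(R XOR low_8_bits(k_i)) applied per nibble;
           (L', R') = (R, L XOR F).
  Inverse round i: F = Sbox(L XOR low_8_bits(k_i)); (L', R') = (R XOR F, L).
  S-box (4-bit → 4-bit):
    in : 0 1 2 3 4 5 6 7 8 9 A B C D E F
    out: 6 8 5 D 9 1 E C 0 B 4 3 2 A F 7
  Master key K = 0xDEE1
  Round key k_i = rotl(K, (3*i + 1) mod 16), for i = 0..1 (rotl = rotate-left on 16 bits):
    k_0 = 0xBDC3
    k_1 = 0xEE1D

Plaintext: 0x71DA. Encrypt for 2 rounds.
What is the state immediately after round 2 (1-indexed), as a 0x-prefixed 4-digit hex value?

s_0 = plaintext = 0x71DA
s_1 = Round(s_0, k_0) = 0xDAFA
s_2 = Round(s_1, k_1) = 0xFA26

0xFA26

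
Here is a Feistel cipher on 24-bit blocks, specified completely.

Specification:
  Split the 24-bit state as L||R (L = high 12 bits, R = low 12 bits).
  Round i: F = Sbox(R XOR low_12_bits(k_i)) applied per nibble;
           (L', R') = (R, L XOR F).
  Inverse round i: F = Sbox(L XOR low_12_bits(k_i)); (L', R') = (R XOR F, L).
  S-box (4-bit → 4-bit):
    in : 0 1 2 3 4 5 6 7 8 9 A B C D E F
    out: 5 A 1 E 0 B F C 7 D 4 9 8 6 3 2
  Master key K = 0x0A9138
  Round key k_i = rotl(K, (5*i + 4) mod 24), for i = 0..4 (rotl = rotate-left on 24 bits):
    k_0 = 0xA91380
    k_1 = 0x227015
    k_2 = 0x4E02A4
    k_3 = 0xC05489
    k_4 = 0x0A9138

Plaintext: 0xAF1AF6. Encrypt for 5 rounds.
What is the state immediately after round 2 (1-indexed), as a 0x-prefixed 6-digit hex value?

s_0 = plaintext = 0xAF1AF6
s_1 = Round(s_0, k_0) = 0xAF673E
s_2 = Round(s_1, k_1) = 0x73E6EF
s_3 = Round(s_2, k_2) = 0x6EF737
s_4 = Round(s_3, k_3) = 0x73787C
s_5 = Round(s_4, k_4) = 0x87CA37

0x73E6EF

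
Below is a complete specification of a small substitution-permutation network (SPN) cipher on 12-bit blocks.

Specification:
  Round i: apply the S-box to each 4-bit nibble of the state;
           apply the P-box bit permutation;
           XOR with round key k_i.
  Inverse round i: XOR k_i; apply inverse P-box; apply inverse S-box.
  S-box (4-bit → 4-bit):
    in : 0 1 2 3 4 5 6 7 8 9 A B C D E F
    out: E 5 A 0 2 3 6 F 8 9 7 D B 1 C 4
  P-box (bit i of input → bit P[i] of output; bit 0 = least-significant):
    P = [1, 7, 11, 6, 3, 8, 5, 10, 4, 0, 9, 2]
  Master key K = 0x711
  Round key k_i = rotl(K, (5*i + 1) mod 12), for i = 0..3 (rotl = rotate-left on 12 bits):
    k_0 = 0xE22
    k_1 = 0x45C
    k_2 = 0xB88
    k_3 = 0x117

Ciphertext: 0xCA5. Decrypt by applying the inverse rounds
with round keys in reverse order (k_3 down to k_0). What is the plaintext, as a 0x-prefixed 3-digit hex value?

s_0 = ciphertext = 0xCA5
s_1 = InvRound(s_0, k_3) = 0xD0A
s_2 = InvRound(s_1, k_2) = 0xF85
s_3 = InvRound(s_2, k_1) = 0xA50
s_4 = InvRound(s_3, k_0) = 0xDE9

0xDE9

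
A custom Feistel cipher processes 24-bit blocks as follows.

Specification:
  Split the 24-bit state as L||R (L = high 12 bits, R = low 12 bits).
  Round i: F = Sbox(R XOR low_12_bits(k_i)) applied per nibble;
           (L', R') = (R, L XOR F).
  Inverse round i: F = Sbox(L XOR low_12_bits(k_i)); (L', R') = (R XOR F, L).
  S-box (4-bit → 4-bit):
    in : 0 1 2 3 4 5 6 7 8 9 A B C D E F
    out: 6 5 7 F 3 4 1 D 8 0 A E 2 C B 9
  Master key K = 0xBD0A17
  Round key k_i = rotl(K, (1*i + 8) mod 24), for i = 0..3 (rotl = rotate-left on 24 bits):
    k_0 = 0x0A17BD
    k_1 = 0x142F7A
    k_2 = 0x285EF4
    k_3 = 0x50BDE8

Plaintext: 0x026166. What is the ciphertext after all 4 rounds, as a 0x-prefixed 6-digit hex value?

s_0 = plaintext = 0x026166
s_1 = Round(s_0, k_0) = 0x1661E8
s_2 = Round(s_1, k_1) = 0x1E8A61
s_3 = Round(s_2, k_2) = 0xA612EC
s_4 = Round(s_3, k_3) = 0x2EC302

0x2EC302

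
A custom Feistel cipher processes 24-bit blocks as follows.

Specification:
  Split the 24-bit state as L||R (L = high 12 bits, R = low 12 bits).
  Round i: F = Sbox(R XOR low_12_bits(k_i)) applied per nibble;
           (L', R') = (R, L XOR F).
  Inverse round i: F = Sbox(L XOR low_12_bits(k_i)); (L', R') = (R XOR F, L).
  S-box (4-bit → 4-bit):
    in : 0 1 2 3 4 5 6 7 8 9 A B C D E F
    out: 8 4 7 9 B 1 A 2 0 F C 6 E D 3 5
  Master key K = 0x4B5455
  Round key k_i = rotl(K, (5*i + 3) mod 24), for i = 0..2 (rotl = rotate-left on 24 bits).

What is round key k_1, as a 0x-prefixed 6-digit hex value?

K = 0x4B5455
k_0 = rotl(K, (5*0+3) mod 24) = rotl(K, 3) = 0x5AA2AA
k_1 = rotl(K, (5*1+3) mod 24) = rotl(K, 8) = 0x54554B

0x54554B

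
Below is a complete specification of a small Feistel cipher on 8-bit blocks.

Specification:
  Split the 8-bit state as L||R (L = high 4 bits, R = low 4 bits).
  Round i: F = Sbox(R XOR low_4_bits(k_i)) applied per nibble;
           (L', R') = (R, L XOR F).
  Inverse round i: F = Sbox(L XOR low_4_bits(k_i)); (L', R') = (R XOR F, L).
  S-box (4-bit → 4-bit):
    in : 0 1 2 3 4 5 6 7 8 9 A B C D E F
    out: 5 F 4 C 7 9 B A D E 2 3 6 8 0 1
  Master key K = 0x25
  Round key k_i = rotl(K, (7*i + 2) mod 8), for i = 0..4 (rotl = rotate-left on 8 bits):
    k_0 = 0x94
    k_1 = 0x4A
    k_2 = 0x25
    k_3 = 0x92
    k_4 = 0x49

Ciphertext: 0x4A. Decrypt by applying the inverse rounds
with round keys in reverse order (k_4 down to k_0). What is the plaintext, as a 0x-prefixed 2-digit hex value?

0x20

s_0 = ciphertext = 0x4A
s_1 = InvRound(s_0, k_4) = 0x24
s_2 = InvRound(s_1, k_3) = 0x12
s_3 = InvRound(s_2, k_2) = 0x51
s_4 = InvRound(s_3, k_1) = 0x05
s_5 = InvRound(s_4, k_0) = 0x20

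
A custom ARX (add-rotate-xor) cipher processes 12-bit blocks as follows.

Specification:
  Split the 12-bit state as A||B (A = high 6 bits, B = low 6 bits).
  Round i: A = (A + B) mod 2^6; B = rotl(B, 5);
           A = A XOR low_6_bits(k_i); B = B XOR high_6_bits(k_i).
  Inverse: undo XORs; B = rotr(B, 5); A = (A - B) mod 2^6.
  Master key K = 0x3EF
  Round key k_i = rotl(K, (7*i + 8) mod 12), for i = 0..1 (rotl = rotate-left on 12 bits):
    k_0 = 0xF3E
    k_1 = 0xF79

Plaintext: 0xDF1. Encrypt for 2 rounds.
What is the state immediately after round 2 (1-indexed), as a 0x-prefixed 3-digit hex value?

0x8FF

s_0 = plaintext = 0xDF1
s_1 = Round(s_0, k_0) = 0x584
s_2 = Round(s_1, k_1) = 0x8FF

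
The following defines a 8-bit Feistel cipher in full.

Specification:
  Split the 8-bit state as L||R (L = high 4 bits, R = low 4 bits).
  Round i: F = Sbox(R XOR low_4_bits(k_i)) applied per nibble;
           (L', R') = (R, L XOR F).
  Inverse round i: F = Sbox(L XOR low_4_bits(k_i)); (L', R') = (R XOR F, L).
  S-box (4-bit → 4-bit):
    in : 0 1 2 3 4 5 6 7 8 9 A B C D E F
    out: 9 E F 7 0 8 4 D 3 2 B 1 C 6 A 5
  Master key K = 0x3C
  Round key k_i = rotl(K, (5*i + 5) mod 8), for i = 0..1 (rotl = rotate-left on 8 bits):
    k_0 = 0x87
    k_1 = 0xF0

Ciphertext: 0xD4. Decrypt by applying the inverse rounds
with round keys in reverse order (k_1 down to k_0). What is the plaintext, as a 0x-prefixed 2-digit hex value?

0x52

s_0 = ciphertext = 0xD4
s_1 = InvRound(s_0, k_1) = 0x2D
s_2 = InvRound(s_1, k_0) = 0x52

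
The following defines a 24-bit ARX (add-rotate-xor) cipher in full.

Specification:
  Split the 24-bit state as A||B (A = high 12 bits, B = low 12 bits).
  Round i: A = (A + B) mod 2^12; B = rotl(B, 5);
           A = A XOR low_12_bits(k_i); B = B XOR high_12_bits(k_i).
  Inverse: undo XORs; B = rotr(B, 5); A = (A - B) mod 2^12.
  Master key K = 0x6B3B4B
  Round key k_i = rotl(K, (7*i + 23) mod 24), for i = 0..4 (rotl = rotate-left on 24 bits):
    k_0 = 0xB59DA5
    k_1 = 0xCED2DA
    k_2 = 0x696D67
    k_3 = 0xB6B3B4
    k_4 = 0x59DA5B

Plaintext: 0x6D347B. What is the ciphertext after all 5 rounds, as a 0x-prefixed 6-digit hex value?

s_0 = plaintext = 0x6D347B
s_1 = Round(s_0, k_0) = 0x6EB431
s_2 = Round(s_1, k_1) = 0x9C6AC5
s_3 = Round(s_2, k_2) = 0x9ECE23
s_4 = Round(s_3, k_3) = 0xBBBF17
s_5 = Round(s_4, k_4) = 0x089763

0x089763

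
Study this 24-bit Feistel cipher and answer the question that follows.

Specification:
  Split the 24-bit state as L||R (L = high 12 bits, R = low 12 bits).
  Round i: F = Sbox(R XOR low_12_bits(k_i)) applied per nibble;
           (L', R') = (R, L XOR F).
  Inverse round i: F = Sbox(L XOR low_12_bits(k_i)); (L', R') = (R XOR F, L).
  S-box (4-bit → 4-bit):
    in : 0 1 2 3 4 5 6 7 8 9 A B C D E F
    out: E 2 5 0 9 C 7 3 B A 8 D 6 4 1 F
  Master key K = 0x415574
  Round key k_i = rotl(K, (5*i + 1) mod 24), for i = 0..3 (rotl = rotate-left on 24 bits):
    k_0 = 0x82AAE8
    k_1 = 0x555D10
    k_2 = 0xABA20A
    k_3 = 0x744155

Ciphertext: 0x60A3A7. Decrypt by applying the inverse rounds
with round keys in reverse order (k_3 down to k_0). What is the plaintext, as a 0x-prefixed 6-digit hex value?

0xE80117

s_0 = ciphertext = 0x60A3A7
s_1 = InvRound(s_0, k_3) = 0x06860A
s_2 = InvRound(s_1, k_2) = 0x37F068
s_3 = InvRound(s_2, k_1) = 0x11737F
s_4 = InvRound(s_3, k_0) = 0xE80117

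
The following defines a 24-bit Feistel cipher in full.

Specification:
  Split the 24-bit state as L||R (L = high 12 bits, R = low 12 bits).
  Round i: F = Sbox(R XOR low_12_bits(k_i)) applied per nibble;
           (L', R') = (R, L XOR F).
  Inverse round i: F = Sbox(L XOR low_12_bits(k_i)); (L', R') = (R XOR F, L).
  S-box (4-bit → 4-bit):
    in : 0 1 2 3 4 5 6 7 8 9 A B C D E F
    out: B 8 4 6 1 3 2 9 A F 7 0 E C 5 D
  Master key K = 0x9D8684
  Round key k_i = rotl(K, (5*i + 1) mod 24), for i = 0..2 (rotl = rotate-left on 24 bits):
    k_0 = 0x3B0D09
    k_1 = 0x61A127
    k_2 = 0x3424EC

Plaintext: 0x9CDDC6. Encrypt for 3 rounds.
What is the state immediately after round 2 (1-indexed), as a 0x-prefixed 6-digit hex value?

0x220B7F

s_0 = plaintext = 0x9CDDC6
s_1 = Round(s_0, k_0) = 0xDC6220
s_2 = Round(s_1, k_1) = 0x220B7F
s_3 = Round(s_2, k_2) = 0xB7FFD6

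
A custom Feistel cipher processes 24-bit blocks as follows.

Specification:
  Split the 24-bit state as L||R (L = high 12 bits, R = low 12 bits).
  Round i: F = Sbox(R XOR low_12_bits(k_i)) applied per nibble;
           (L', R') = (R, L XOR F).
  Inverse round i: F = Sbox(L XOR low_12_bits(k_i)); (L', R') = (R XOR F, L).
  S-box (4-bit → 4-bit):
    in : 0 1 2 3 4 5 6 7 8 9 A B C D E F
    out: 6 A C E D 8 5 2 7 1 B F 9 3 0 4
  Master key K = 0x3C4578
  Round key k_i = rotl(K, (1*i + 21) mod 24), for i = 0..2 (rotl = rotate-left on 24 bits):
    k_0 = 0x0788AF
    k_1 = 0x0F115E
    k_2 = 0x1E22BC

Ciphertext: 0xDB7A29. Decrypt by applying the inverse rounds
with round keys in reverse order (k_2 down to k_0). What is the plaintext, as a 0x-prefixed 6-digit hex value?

0x4B2910

s_0 = ciphertext = 0xDB7A29
s_1 = InvRound(s_0, k_2) = 0xE46DB7
s_2 = InvRound(s_1, k_1) = 0x910E46
s_3 = InvRound(s_2, k_0) = 0x4B2910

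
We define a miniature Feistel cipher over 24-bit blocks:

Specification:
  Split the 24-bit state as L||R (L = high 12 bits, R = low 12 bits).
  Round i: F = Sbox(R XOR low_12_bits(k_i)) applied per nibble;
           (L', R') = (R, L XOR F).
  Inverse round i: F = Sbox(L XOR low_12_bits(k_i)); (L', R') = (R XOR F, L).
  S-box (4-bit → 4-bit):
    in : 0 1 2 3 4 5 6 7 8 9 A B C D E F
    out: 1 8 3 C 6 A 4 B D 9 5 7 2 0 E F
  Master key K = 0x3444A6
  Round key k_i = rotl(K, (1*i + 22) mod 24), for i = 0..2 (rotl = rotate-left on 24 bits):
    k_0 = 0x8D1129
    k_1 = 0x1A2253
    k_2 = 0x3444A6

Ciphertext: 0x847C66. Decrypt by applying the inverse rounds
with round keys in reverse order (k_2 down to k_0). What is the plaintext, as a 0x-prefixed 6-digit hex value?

s_0 = ciphertext = 0x847C66
s_1 = InvRound(s_0, k_2) = 0xE8E847
s_2 = InvRound(s_1, k_1) = 0xA47E8E
s_3 = InvRound(s_2, k_0) = 0x9C0A47

0x9C0A47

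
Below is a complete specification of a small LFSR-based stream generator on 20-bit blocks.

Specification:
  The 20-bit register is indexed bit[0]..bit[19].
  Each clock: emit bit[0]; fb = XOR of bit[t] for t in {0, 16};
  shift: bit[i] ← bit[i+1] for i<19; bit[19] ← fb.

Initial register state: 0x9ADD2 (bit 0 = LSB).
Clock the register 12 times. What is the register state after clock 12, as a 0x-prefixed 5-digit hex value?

reg_0 = 0x9ADD2
clock 1: out=0, reg = 0xCD6E9
clock 2: out=1, reg = 0xE6B74
clock 3: out=0, reg = 0x735BA
clock 4: out=0, reg = 0xB9ADD
clock 5: out=1, reg = 0x5CD6E
clock 6: out=0, reg = 0xAE6B7
clock 7: out=1, reg = 0xD735B
clock 8: out=1, reg = 0x6B9AD
clock 9: out=1, reg = 0xB5CD6
clock 10: out=0, reg = 0xDAE6B
clock 11: out=1, reg = 0x6D735
clock 12: out=1, reg = 0xB6B9A

0xB6B9A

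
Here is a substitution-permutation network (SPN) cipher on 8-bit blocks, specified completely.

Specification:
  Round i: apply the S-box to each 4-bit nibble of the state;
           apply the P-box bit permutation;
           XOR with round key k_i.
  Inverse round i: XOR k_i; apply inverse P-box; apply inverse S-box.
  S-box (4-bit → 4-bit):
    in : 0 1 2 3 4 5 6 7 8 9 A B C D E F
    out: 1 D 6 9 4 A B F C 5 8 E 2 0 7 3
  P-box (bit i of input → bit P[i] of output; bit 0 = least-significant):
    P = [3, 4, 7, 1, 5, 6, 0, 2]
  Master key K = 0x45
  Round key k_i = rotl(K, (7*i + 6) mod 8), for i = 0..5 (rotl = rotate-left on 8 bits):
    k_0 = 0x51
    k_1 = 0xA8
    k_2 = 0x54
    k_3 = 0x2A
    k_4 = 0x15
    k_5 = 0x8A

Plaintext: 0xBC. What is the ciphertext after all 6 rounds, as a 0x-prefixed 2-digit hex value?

s_0 = plaintext = 0xBC
s_1 = Round(s_0, k_0) = 0x04
s_2 = Round(s_1, k_1) = 0x08
s_3 = Round(s_2, k_2) = 0xF6
s_4 = Round(s_3, k_3) = 0x50
s_5 = Round(s_4, k_4) = 0x59
s_6 = Round(s_5, k_5) = 0x46

0x46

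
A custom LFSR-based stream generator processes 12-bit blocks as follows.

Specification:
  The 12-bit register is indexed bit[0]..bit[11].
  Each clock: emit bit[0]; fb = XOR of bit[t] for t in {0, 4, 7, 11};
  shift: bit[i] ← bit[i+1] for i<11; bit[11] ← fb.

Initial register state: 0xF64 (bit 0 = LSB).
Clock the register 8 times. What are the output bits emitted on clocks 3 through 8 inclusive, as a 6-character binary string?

reg_0 = 0xF64
clock 1: out=0, reg = 0xFB2
clock 2: out=0, reg = 0xFD9
clock 3: out=1, reg = 0x7EC
clock 4: out=0, reg = 0xBF6
clock 5: out=0, reg = 0xDFB
clock 6: out=1, reg = 0x6FD
clock 7: out=1, reg = 0xB7E
clock 8: out=0, reg = 0x5BF

100110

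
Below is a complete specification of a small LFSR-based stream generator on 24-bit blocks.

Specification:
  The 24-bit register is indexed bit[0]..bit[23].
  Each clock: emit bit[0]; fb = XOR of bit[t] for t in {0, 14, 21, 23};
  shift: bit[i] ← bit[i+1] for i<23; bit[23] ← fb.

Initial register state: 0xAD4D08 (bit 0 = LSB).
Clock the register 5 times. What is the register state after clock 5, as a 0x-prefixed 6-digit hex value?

reg_0 = 0xAD4D08
clock 1: out=0, reg = 0xD6A684
clock 2: out=0, reg = 0xEB5342
clock 3: out=0, reg = 0xF5A9A1
clock 4: out=1, reg = 0xFAD4D0
clock 5: out=0, reg = 0xFD6A68

0xFD6A68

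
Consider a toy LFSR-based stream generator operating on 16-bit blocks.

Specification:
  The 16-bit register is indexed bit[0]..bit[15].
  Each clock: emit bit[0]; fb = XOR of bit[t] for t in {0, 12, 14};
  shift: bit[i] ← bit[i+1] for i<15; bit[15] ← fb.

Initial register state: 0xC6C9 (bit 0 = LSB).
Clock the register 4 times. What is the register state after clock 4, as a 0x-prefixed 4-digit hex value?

reg_0 = 0xC6C9
clock 1: out=1, reg = 0x6364
clock 2: out=0, reg = 0xB1B2
clock 3: out=0, reg = 0xD8D9
clock 4: out=1, reg = 0xEC6C

0xEC6C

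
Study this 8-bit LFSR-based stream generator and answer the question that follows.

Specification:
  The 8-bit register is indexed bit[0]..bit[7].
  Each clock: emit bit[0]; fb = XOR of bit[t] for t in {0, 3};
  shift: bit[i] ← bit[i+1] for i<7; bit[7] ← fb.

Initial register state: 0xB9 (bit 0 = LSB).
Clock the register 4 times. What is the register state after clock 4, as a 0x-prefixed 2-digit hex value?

reg_0 = 0xB9
clock 1: out=1, reg = 0x5C
clock 2: out=0, reg = 0xAE
clock 3: out=0, reg = 0xD7
clock 4: out=1, reg = 0xEB

0xEB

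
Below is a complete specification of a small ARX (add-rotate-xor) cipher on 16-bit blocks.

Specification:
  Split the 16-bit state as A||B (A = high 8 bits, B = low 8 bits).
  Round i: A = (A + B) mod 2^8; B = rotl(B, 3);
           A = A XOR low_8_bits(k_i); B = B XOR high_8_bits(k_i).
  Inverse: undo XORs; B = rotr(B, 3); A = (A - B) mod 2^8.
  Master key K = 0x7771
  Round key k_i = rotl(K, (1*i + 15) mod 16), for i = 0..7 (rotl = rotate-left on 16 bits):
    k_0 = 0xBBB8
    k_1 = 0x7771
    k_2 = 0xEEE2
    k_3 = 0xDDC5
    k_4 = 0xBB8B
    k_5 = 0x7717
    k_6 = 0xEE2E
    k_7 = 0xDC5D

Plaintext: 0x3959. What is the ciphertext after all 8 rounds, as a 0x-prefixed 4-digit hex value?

s_0 = plaintext = 0x3959
s_1 = Round(s_0, k_0) = 0x2A71
s_2 = Round(s_1, k_1) = 0xEAFC
s_3 = Round(s_2, k_2) = 0x0409
s_4 = Round(s_3, k_3) = 0xC895
s_5 = Round(s_4, k_4) = 0xD617
s_6 = Round(s_5, k_5) = 0xFACF
s_7 = Round(s_6, k_6) = 0xE790
s_8 = Round(s_7, k_7) = 0x2A58

0x2A58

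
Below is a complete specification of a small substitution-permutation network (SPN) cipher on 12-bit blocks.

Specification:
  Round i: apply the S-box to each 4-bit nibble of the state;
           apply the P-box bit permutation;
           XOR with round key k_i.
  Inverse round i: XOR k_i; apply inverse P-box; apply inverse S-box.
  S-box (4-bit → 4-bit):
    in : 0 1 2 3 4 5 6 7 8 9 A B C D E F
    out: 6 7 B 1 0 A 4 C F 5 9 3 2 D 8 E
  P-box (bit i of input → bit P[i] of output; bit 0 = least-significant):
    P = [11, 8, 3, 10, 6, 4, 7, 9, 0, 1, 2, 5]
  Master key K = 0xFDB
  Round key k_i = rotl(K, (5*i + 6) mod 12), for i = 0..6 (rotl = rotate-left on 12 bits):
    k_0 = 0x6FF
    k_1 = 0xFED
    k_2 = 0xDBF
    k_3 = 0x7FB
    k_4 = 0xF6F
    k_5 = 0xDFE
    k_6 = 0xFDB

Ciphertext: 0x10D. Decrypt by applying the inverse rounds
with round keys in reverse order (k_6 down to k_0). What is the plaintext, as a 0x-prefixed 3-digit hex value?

s_0 = ciphertext = 0x10D
s_1 = InvRound(s_0, k_6) = 0x08A
s_2 = InvRound(s_1, k_5) = 0x7B2
s_3 = InvRound(s_2, k_4) = 0x919
s_4 = InvRound(s_3, k_3) = 0x5DA
s_5 = InvRound(s_4, k_2) = 0xD33
s_6 = InvRound(s_5, k_1) = 0x086
s_7 = InvRound(s_6, k_0) = 0xA27

0xA27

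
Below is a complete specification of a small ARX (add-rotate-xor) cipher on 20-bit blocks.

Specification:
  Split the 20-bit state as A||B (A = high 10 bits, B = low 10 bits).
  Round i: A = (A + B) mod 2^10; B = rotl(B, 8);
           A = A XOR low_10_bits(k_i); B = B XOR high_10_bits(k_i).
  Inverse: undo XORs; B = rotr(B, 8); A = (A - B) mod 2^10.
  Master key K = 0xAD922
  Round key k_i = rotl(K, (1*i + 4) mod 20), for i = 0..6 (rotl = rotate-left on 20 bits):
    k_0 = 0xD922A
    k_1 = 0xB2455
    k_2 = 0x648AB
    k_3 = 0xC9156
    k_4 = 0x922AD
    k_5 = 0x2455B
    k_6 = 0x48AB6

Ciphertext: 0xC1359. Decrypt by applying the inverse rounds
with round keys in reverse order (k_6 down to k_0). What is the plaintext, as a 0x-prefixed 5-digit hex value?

0x38EED

s_0 = ciphertext = 0xC1359
s_1 = InvRound(s_0, k_6) = 0xF11EE
s_2 = InvRound(s_1, k_5) = 0x289FD
s_3 = InvRound(s_2, k_4) = 0xCE2D7
s_4 = InvRound(s_3, k_3) = 0xA87CD
s_5 = InvRound(s_4, k_2) = 0x2317E
s_6 = InvRound(s_5, k_1) = 0x7EADF
s_7 = InvRound(s_6, k_0) = 0x38EED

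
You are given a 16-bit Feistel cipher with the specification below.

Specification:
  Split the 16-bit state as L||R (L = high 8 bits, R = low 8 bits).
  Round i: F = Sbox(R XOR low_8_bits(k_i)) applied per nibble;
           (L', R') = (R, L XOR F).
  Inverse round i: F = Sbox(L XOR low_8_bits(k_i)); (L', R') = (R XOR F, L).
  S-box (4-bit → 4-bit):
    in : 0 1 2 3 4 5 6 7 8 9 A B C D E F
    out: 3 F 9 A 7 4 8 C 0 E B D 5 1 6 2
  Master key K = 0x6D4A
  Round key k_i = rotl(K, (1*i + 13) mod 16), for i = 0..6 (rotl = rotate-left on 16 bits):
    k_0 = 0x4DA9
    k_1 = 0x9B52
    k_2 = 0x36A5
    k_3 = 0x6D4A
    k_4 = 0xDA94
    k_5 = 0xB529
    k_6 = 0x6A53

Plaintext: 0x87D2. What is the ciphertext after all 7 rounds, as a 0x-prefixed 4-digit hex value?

s_0 = plaintext = 0x87D2
s_1 = Round(s_0, k_0) = 0xD24A
s_2 = Round(s_1, k_1) = 0x4A22
s_3 = Round(s_2, k_2) = 0x2246
s_4 = Round(s_3, k_3) = 0x4617
s_5 = Round(s_4, k_4) = 0x174C
s_6 = Round(s_5, k_5) = 0x4C93
s_7 = Round(s_6, k_6) = 0x931F

0x931F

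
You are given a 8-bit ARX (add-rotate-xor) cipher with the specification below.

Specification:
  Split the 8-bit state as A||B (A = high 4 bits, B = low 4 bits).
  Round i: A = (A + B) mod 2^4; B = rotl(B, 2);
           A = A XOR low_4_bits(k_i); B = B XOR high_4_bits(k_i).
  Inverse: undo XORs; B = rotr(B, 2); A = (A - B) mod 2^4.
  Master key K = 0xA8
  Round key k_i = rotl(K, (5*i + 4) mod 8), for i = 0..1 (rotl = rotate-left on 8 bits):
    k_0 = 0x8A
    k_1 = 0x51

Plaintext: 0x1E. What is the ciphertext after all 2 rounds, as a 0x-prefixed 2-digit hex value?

0x99

s_0 = plaintext = 0x1E
s_1 = Round(s_0, k_0) = 0x53
s_2 = Round(s_1, k_1) = 0x99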